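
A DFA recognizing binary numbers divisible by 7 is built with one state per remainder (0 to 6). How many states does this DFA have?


Divisibility by 7 is tracked via the remainder mod 7: 0, 1, ..., 6
The construction assigns one state to each remainder
Number of remainders = 7

7


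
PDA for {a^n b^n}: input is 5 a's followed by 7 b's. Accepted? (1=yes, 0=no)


Language requires equal numbers of a's and b's
PDA pushes for each 'a', pops for each 'b'
Number of a's = 5
Number of b's = 7
5 != 7 -> Reject

0


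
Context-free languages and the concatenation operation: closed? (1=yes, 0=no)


CFL closure properties:
  Closed under: union, concatenation, Kleene star
  NOT closed under: intersection, complement
Operation 'concatenation' is in closed list -> Yes (closed)

1


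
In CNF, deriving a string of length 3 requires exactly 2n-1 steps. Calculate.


Chomsky Normal Form derivation:
String length n = 3
Each step either:
  - Splits a nonterminal into two (n-1 such steps)
  - Converts a nonterminal to terminal (n such steps)
Total = (n-1) + n = 2n - 1
= 2(3) - 1
= 6 - 1
= 5

5


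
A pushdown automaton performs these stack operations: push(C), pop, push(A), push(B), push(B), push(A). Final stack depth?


Tracing stack operations:
  push(C) -> stack = [C], depth=1
  pop -> removed C, stack = [], depth=0
  push(A) -> stack = [A], depth=1
  push(B) -> stack = [A,B], depth=2
  push(B) -> stack = [A,B,B], depth=3
  push(A) -> stack = [A,B,B,A], depth=4
Final depth = 4

4


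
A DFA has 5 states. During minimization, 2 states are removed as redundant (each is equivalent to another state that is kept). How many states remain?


Original DFA: 5 states
Redundant states removed: 2
Minimized states = original - removed
= 5 - 2
= 3

3


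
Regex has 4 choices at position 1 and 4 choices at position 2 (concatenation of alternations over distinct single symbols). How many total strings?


First group: 4 alternatives
Second group: 4 alternatives
Concatenation: each choice from group 1 pairs with each from group 2
Total = 4 x 4 = 16

16


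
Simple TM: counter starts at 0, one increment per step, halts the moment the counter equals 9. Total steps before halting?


Counter starts at 0. Counting sequence:
  Step 1: counter = 1
  Step 2: counter = 2
  Step 3: counter = 3
  Step 4: counter = 4
  Step 5: counter = 5
  Step 6: counter = 6
  ...
  Step 9: counter = 9
Counter reached 9 -> halt
Total steps = 9

9


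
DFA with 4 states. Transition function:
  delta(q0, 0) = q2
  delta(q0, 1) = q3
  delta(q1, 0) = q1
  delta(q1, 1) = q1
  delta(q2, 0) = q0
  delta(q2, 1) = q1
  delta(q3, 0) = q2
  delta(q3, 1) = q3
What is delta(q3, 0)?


Looking up transition function:
delta(q3, 0) in the table
Row: q3, Column: 0
Result: q2

q2


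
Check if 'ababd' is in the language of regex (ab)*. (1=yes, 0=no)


Pattern: (ab)*
String: 'ababd'
Pattern requires: zero or more repetitions of 'ab'
Length 5 is odd -> cannot be (ab)* -> no match
Result: 0

0


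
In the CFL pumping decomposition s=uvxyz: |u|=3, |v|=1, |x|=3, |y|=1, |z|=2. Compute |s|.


|s| = |u| + |v| + |x| + |y| + |z|
= 3 + 1 + 3 + 1 + 2
= 4 + 3 + 3
= 7 + 3
= 10

10


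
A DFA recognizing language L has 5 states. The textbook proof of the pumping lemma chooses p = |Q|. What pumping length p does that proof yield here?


Pumping lemma for regular languages (standard proof):
Take p = |Q|, the number of DFA states.
Any string of length >= |Q| passes through |Q|+1 states while reading its first |Q| symbols,
so by pigeonhole some state repeats, giving the loop that can be pumped.
Here |Q| = 5
Therefore the proof uses p = 5

5


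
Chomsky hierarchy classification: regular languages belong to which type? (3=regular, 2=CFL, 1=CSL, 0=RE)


Chomsky hierarchy levels:
  Type 3: Regular (DFA/NFA/regex)
  Type 2: Context-free (PDA)
  Type 1: Context-sensitive
  Type 0: Recursively enumerable (TM)
'regular' corresponds to Type 3

3


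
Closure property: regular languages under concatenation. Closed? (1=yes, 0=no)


Regular languages are closed under:
- Union (DFA product construction)
- Intersection (DFA product construction)
- Complement (swap accept/reject states)
- Concatenation (NFA construction)
- Kleene star (NFA construction)
concatenation is in this list
Therefore: closed

1


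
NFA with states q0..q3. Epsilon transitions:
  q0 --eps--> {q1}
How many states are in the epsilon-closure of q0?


Starting from q0
Initialize closure = {q0}
Follow epsilon from q0 -> add q1
Final closure: {q0, q1}
Size = 2

2


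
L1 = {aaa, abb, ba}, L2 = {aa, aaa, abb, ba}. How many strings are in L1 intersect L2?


L1 = {aaa, abb, ba}
L2 = {aa, aaa, abb, ba}
Checking each string in L1 against L2:
  'aaa': in L2? Yes
  'abb': in L2? Yes
  'ba': in L2? Yes
Intersection = {aaa, abb, ba}
|L1 ∩ L2| = 3

3


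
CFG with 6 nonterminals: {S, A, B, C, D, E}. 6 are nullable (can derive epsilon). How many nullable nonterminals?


Nonterminals: {S, A, B, C, D, E}
A nonterminal is nullable if it can derive epsilon
Counting nullable nonterminals: 6
Total nullable = 6

6


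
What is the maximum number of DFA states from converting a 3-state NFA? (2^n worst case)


NFA has 3 states
Subset construction: each DFA state = subset of NFA states
Maximum subsets = 2^3
2^3 = 8

8


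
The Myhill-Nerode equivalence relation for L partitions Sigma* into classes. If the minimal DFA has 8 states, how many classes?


Myhill-Nerode theorem:
Number of equivalence classes = number of states in minimal DFA
Minimal DFA states = 8
Therefore equivalence classes = 8

8


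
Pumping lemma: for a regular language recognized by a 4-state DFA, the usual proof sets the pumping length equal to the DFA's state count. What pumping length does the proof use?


Pumping lemma for regular languages (standard proof):
Take p = |Q|, the number of DFA states.
Any string of length >= |Q| passes through |Q|+1 states while reading its first |Q| symbols,
so by pigeonhole some state repeats, giving the loop that can be pumped.
Here |Q| = 4
Therefore the proof uses p = 4

4


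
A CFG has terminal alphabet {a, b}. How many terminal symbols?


Terminal symbols: a, b
Counting each: a (#1), b (#2)
Total = 2

2


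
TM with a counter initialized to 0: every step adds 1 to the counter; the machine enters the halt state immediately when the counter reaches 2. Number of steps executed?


Counter starts at 0. Counting sequence:
  Step 1: counter = 1
  Step 2: counter = 2
Counter reached 2 -> halt
Total steps = 2

2


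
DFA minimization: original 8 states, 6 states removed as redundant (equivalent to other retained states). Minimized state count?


Original DFA: 8 states
Redundant states removed: 6
Minimized states = original - removed
= 8 - 6
= 2

2


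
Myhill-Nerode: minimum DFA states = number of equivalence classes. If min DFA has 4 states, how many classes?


Myhill-Nerode theorem:
Number of equivalence classes = number of states in minimal DFA
Minimal DFA states = 4
Therefore equivalence classes = 4

4


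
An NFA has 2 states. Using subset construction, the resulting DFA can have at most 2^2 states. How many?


NFA has 2 states
Subset construction: each DFA state = subset of NFA states
Maximum subsets = 2^2
2^2 = 4

4


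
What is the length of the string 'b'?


String: 'b'
Counting characters:
  'b' appears 1 time(s)
Total length = 0 + 1 = 1

1


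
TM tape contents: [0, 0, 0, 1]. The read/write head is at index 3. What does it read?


Tape: [0, 0, 0, 1]
Positions: 0 1 2 3
Values:    0 0 0 1
Head at position 3
tape[3] = 1

1


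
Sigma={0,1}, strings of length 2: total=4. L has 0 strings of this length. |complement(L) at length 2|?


Alphabet: {0,1}
String length: 2
Total strings of length 2 = 2^2 = 4
Strings in L = 0
Complement = total - |L|
= 4 - 0
= 4

4


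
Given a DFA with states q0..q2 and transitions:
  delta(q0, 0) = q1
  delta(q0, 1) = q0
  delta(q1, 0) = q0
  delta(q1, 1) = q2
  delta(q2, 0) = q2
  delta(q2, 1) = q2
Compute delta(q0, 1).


Looking up transition function:
delta(q0, 1) in the table
Row: q0, Column: 1
Result: q0

q0


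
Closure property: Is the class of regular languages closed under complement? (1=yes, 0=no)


Regular languages are closed under all standard operations:
- Union: Yes (product construction)
- Intersection: Yes (product construction)
- Complement: Yes (swap accept/reject)
- Concatenation: Yes (NFA construction)
Operation: complement -> Closed

1


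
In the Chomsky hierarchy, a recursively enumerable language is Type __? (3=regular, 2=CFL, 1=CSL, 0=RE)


Chomsky hierarchy levels:
  Type 3: Regular (DFA/NFA/regex)
  Type 2: Context-free (PDA)
  Type 1: Context-sensitive
  Type 0: Recursively enumerable (TM)
'recursively enumerable' corresponds to Type 0

0


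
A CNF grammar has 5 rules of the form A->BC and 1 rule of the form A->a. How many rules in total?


CNF allows two rule forms:
  A -> BC (binary): 5 rules
  A -> a (terminal): 1 rule
Total = 5 + 1 = 6

6


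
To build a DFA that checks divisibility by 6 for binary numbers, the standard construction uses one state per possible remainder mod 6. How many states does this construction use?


Divisibility by 6 is tracked via the remainder mod 6: 0, 1, ..., 5
The construction assigns one state to each remainder
Number of remainders = 6

6


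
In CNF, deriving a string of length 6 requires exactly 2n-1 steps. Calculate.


Chomsky Normal Form derivation:
String length n = 6
Each step either:
  - Splits a nonterminal into two (n-1 such steps)
  - Converts a nonterminal to terminal (n such steps)
Total = (n-1) + n = 2n - 1
= 2(6) - 1
= 12 - 1
= 11

11


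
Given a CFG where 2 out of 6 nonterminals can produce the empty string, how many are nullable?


Nonterminals: {S, A, B, C, D, E}
A nonterminal is nullable if it can derive epsilon
Counting nullable nonterminals: 2
Total nullable = 2

2


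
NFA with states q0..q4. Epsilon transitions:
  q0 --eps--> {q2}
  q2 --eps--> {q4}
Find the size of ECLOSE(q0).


Starting from q0
Initialize closure = {q0}
Follow epsilon from q0 -> add q2
Follow epsilon from q2 -> add q4
Final closure: {q0, q2, q4}
Size = 3

3


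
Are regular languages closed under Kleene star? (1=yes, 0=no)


Regular languages are closed under:
- Union (DFA product construction)
- Intersection (DFA product construction)
- Complement (swap accept/reject states)
- Concatenation (NFA construction)
- Kleene star (NFA construction)
Kleene star is in this list
Therefore: closed

1


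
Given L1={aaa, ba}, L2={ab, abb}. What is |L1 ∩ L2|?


L1 = {aaa, ba}
L2 = {ab, abb}
Checking each string in L1 against L2:
  'aaa': in L2? No
  'ba': in L2? No
Intersection = {}
|L1 ∩ L2| = 0

0


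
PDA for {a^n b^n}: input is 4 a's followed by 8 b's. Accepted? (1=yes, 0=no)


Language requires equal numbers of a's and b's
PDA pushes for each 'a', pops for each 'b'
Number of a's = 4
Number of b's = 8
4 != 8 -> Reject

0


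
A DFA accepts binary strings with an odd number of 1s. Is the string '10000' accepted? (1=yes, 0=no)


DFA has 2 states: q_even (start, accept=no) and q_odd
Processing string '10000' character by character:
  Position 0: read '1', 1-count=1 -> q_odd
  Position 1: read '0', 1-count=1 -> q_odd (no change)
  Position 2: read '0', 1-count=1 -> q_odd (no change)
  Position 3: read '0', 1-count=1 -> q_odd (no change)
  Position 4: read '0', 1-count=1 -> q_odd (no change)
Final state: q_odd, total 1s = 1 (odd); the DFA requires an odd count -> accept

1


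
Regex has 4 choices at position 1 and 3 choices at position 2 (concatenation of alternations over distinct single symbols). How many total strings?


First group: 4 alternatives
Second group: 3 alternatives
Concatenation: each choice from group 1 pairs with each from group 2
Total = 4 x 3 = 12

12


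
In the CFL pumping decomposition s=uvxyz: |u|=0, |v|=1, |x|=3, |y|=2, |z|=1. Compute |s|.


|s| = |u| + |v| + |x| + |y| + |z|
= 0 + 1 + 3 + 2 + 1
= 1 + 3 + 3
= 4 + 3
= 7

7


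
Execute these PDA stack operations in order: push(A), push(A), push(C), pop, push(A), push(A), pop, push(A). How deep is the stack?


Tracing stack operations:
  push(A) -> stack = [A], depth=1
  push(A) -> stack = [A,A], depth=2
  push(C) -> stack = [A,A,C], depth=3
  pop -> removed C, stack = [A,A], depth=2
  push(A) -> stack = [A,A,A], depth=3
  push(A) -> stack = [A,A,A,A], depth=4
  pop -> removed A, stack = [A,A,A], depth=3
  push(A) -> stack = [A,A,A,A], depth=4
Final depth = 4

4


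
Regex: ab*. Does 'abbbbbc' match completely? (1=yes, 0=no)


Pattern: ab*
String: 'abbbbbc'
Pattern requires: exactly one 'a' followed by zero or more 'b's
First char is 'a' -> OK
Rest 'bbbbbc': all b's? No
Result: 0

0


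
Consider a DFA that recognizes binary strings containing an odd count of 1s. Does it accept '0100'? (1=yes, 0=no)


DFA has 2 states: q_even (start, accept=no) and q_odd
Processing string '0100' character by character:
  Position 0: read '0', 1-count=0 -> q_even (no change)
  Position 1: read '1', 1-count=1 -> q_odd
  Position 2: read '0', 1-count=1 -> q_odd (no change)
  Position 3: read '0', 1-count=1 -> q_odd (no change)
Final state: q_odd, total 1s = 1 (odd); the DFA requires an odd count -> accept

1


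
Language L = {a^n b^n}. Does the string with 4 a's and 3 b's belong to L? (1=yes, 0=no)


Language requires equal numbers of a's and b's
PDA pushes for each 'a', pops for each 'b'
Number of a's = 4
Number of b's = 3
4 != 3 -> Reject

0


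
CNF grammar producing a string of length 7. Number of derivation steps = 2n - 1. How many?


Chomsky Normal Form derivation:
String length n = 7
Each step either:
  - Splits a nonterminal into two (n-1 such steps)
  - Converts a nonterminal to terminal (n such steps)
Total = (n-1) + n = 2n - 1
= 2(7) - 1
= 14 - 1
= 13

13


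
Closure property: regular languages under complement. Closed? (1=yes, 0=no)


Regular languages are closed under:
- Union (DFA product construction)
- Intersection (DFA product construction)
- Complement (swap accept/reject states)
- Concatenation (NFA construction)
- Kleene star (NFA construction)
complement is in this list
Therefore: closed

1


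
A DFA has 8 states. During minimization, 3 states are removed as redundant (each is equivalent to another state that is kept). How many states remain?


Original DFA: 8 states
Redundant states removed: 3
Minimized states = original - removed
= 8 - 3
= 5

5


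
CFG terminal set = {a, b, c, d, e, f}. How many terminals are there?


Terminal symbols: a, b, c, d, e, f
Counting each: a (#1), b (#2), c (#3), d (#4), e (#5), f (#6)
Total = 6

6


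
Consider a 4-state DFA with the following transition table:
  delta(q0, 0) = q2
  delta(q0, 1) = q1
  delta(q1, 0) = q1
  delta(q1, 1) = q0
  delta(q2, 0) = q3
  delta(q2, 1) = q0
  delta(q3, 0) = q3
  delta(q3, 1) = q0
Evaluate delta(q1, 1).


Looking up transition function:
delta(q1, 1) in the table
Row: q1, Column: 1
Result: q0

q0


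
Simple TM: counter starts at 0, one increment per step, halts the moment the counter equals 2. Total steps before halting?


Counter starts at 0. Counting sequence:
  Step 1: counter = 1
  Step 2: counter = 2
Counter reached 2 -> halt
Total steps = 2

2


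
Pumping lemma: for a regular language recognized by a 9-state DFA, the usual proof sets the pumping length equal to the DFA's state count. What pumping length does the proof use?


Pumping lemma for regular languages (standard proof):
Take p = |Q|, the number of DFA states.
Any string of length >= |Q| passes through |Q|+1 states while reading its first |Q| symbols,
so by pigeonhole some state repeats, giving the loop that can be pumped.
Here |Q| = 9
Therefore the proof uses p = 9

9


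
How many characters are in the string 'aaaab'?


String: 'aaaab'
Counting characters:
  'a' appears 4 time(s)
  'b' appears 1 time(s)
Total length = 4 + 1 = 5

5


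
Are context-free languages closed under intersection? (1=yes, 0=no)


CFL closure properties:
  Closed under: union, concatenation, Kleene star
  NOT closed under: intersection, complement
Operation 'intersection' is in not-closed list -> No (not closed)

0


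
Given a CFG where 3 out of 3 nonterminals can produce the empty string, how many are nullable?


Nonterminals: {S, A, B}
A nonterminal is nullable if it can derive epsilon
Counting nullable nonterminals: 3
Total nullable = 3

3


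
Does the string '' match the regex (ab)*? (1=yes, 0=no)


Pattern: (ab)*
String: ''
Pattern requires: zero or more repetitions of 'ab'
Pairs: []
All pairs are 'ab'? Yes
Result: 1

1


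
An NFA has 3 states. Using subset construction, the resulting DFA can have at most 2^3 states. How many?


NFA has 3 states
Subset construction: each DFA state = subset of NFA states
Maximum subsets = 2^3
2^3 = 8

8


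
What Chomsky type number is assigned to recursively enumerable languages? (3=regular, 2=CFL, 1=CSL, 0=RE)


Chomsky hierarchy levels:
  Type 3: Regular (DFA/NFA/regex)
  Type 2: Context-free (PDA)
  Type 1: Context-sensitive
  Type 0: Recursively enumerable (TM)
'recursively enumerable' corresponds to Type 0

0


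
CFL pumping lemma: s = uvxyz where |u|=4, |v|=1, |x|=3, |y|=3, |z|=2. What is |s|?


|s| = |u| + |v| + |x| + |y| + |z|
= 4 + 1 + 3 + 3 + 2
= 5 + 3 + 5
= 8 + 5
= 13

13


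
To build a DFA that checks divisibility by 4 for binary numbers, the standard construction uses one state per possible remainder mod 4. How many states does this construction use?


Divisibility by 4 is tracked via the remainder mod 4: 0, 1, ..., 3
The construction assigns one state to each remainder
Number of remainders = 4

4


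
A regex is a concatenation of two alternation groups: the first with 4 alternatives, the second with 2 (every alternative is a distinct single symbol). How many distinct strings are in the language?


First group: 4 alternatives
Second group: 2 alternatives
Concatenation: each choice from group 1 pairs with each from group 2
Total = 4 x 2 = 8

8


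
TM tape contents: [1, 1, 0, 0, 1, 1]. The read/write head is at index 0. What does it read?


Tape: [1, 1, 0, 0, 1, 1]
Positions: 0 1 2 3 4 5
Values:    1 1 0 0 1 1
Head at position 0
tape[0] = 1

1


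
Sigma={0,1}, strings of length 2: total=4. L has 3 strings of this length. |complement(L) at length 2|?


Alphabet: {0,1}
String length: 2
Total strings of length 2 = 2^2 = 4
Strings in L = 3
Complement = total - |L|
= 4 - 3
= 1

1


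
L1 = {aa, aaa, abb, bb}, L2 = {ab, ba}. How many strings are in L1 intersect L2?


L1 = {aa, aaa, abb, bb}
L2 = {ab, ba}
Checking each string in L1 against L2:
  'aa': in L2? No
  'aaa': in L2? No
  'abb': in L2? No
  'bb': in L2? No
Intersection = {}
|L1 ∩ L2| = 0

0


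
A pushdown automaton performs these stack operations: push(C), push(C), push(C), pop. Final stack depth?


Tracing stack operations:
  push(C) -> stack = [C], depth=1
  push(C) -> stack = [C,C], depth=2
  push(C) -> stack = [C,C,C], depth=3
  pop -> removed C, stack = [C,C], depth=2
Final depth = 2

2


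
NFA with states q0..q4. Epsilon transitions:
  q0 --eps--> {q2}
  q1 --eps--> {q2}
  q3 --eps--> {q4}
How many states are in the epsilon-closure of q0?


Starting from q0
Initialize closure = {q0}
Follow epsilon from q0 -> add q2
Final closure: {q0, q2}
Size = 2

2


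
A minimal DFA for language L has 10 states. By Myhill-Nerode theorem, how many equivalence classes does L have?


Myhill-Nerode theorem:
Number of equivalence classes = number of states in minimal DFA
Minimal DFA states = 10
Therefore equivalence classes = 10

10


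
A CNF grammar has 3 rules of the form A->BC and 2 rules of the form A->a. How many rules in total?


CNF allows two rule forms:
  A -> BC (binary): 3 rules
  A -> a (terminal): 2 rules
Total = 3 + 2 = 5

5


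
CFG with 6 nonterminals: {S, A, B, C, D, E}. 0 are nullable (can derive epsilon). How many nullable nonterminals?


Nonterminals: {S, A, B, C, D, E}
A nonterminal is nullable if it can derive epsilon
Counting nullable nonterminals: 0
Total nullable = 0

0


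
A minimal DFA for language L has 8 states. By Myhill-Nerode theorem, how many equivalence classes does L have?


Myhill-Nerode theorem:
Number of equivalence classes = number of states in minimal DFA
Minimal DFA states = 8
Therefore equivalence classes = 8

8


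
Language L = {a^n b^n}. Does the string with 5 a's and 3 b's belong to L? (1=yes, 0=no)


Language requires equal numbers of a's and b's
PDA pushes for each 'a', pops for each 'b'
Number of a's = 5
Number of b's = 3
5 != 3 -> Reject

0


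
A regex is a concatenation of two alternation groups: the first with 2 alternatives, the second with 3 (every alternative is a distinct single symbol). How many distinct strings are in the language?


First group: 2 alternatives
Second group: 3 alternatives
Concatenation: each choice from group 1 pairs with each from group 2
Total = 2 x 3 = 6

6


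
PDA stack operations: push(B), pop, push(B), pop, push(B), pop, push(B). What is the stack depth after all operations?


Tracing stack operations:
  push(B) -> stack = [B], depth=1
  pop -> removed B, stack = [], depth=0
  push(B) -> stack = [B], depth=1
  pop -> removed B, stack = [], depth=0
  push(B) -> stack = [B], depth=1
  pop -> removed B, stack = [], depth=0
  push(B) -> stack = [B], depth=1
Final depth = 1

1


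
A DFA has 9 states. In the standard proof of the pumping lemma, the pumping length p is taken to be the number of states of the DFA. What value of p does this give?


Pumping lemma for regular languages (standard proof):
Take p = |Q|, the number of DFA states.
Any string of length >= |Q| passes through |Q|+1 states while reading its first |Q| symbols,
so by pigeonhole some state repeats, giving the loop that can be pumped.
Here |Q| = 9
Therefore the proof uses p = 9

9


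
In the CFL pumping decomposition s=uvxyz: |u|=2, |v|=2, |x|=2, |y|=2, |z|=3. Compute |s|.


|s| = |u| + |v| + |x| + |y| + |z|
= 2 + 2 + 2 + 2 + 3
= 4 + 2 + 5
= 6 + 5
= 11

11


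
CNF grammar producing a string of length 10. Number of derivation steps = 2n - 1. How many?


Chomsky Normal Form derivation:
String length n = 10
Each step either:
  - Splits a nonterminal into two (n-1 such steps)
  - Converts a nonterminal to terminal (n such steps)
Total = (n-1) + n = 2n - 1
= 2(10) - 1
= 20 - 1
= 19

19


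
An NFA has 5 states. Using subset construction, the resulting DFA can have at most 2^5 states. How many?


NFA has 5 states
Subset construction: each DFA state = subset of NFA states
Maximum subsets = 2^5
2^5 = 32

32


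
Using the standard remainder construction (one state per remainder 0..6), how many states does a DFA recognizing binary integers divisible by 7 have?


Divisibility by 7 is tracked via the remainder mod 7: 0, 1, ..., 6
The construction assigns one state to each remainder
Number of remainders = 7

7


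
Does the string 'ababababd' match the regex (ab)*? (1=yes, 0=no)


Pattern: (ab)*
String: 'ababababd'
Pattern requires: zero or more repetitions of 'ab'
Length 9 is odd -> cannot be (ab)* -> no match
Result: 0

0


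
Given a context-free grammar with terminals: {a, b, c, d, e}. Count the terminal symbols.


Terminal symbols: a, b, c, d, e
Counting each: a (#1), b (#2), c (#3), d (#4), e (#5)
Total = 5

5


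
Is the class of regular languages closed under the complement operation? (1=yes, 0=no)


Regular languages are closed under:
- Union (DFA product construction)
- Intersection (DFA product construction)
- Complement (swap accept/reject states)
- Concatenation (NFA construction)
- Kleene star (NFA construction)
complement is in this list
Therefore: closed

1


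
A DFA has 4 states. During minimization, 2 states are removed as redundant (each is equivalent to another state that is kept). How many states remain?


Original DFA: 4 states
Redundant states removed: 2
Minimized states = original - removed
= 4 - 2
= 2

2


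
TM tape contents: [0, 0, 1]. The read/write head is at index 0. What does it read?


Tape: [0, 0, 1]
Positions: 0 1 2
Values:    0 0 1
Head at position 0
tape[0] = 0

0


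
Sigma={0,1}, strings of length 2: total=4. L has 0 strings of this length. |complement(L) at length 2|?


Alphabet: {0,1}
String length: 2
Total strings of length 2 = 2^2 = 4
Strings in L = 0
Complement = total - |L|
= 4 - 0
= 4

4


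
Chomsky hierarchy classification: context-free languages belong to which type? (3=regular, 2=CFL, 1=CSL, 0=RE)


Chomsky hierarchy levels:
  Type 3: Regular (DFA/NFA/regex)
  Type 2: Context-free (PDA)
  Type 1: Context-sensitive
  Type 0: Recursively enumerable (TM)
'context-free' corresponds to Type 2

2


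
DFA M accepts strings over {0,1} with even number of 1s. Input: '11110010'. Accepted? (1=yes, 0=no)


DFA has 2 states: q_even (start, accept=yes) and q_odd
Processing string '11110010' character by character:
  Position 0: read '1', 1-count=1 -> q_odd
  Position 1: read '1', 1-count=2 -> q_even
  Position 2: read '1', 1-count=3 -> q_odd
  Position 3: read '1', 1-count=4 -> q_even
  Position 4: read '0', 1-count=4 -> q_even (no change)
  Position 5: read '0', 1-count=4 -> q_even (no change)
  Position 6: read '1', 1-count=5 -> q_odd
  Position 7: read '0', 1-count=5 -> q_odd (no change)
Final state: q_odd, total 1s = 5 (odd); the DFA requires an even count -> reject

0


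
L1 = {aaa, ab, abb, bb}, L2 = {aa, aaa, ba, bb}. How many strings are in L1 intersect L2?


L1 = {aaa, ab, abb, bb}
L2 = {aa, aaa, ba, bb}
Checking each string in L1 against L2:
  'aaa': in L2? Yes
  'ab': in L2? No
  'abb': in L2? No
  'bb': in L2? Yes
Intersection = {aaa, bb}
|L1 ∩ L2| = 2

2


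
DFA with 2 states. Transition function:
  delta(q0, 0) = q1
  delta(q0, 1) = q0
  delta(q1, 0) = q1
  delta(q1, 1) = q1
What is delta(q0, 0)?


Looking up transition function:
delta(q0, 0) in the table
Row: q0, Column: 0
Result: q1

q1


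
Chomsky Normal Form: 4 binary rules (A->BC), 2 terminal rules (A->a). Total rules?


CNF allows two rule forms:
  A -> BC (binary): 4 rules
  A -> a (terminal): 2 rules
Total = 4 + 2 = 6

6


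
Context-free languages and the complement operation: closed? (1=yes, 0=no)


CFL closure properties:
  Closed under: union, concatenation, Kleene star
  NOT closed under: intersection, complement
Operation 'complement' is in not-closed list -> No (not closed)

0


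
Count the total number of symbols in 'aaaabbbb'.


String: 'aaaabbbb'
Counting characters:
  'a' appears 4 time(s)
  'b' appears 4 time(s)
Total length = 4 + 4 = 8

8


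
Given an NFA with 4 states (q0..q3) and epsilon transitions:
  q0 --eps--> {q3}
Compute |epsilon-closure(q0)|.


Starting from q0
Initialize closure = {q0}
Follow epsilon from q0 -> add q3
Final closure: {q0, q3}
Size = 2

2


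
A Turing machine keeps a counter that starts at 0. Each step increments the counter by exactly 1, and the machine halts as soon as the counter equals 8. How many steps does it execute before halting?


Counter starts at 0. Counting sequence:
  Step 1: counter = 1
  Step 2: counter = 2
  Step 3: counter = 3
  Step 4: counter = 4
  Step 5: counter = 5
  Step 6: counter = 6
  Step 7: counter = 7
  Step 8: counter = 8
Counter reached 8 -> halt
Total steps = 8

8


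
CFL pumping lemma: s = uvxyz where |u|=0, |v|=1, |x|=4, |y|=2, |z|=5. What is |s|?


|s| = |u| + |v| + |x| + |y| + |z|
= 0 + 1 + 4 + 2 + 5
= 1 + 4 + 7
= 5 + 7
= 12

12


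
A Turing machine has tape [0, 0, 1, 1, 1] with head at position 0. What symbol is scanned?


Tape: [0, 0, 1, 1, 1]
Positions: 0 1 2 3 4
Values:    0 0 1 1 1
Head at position 0
tape[0] = 0

0


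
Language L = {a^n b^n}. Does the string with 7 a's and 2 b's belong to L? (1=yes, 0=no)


Language requires equal numbers of a's and b's
PDA pushes for each 'a', pops for each 'b'
Number of a's = 7
Number of b's = 2
7 != 2 -> Reject

0


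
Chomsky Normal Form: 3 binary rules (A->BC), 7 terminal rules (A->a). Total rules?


CNF allows two rule forms:
  A -> BC (binary): 3 rules
  A -> a (terminal): 7 rules
Total = 3 + 7 = 10

10


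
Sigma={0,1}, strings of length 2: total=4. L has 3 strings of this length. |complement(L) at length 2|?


Alphabet: {0,1}
String length: 2
Total strings of length 2 = 2^2 = 4
Strings in L = 3
Complement = total - |L|
= 4 - 3
= 1

1


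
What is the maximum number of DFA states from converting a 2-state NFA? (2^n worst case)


NFA has 2 states
Subset construction: each DFA state = subset of NFA states
Maximum subsets = 2^2
2^2 = 4

4


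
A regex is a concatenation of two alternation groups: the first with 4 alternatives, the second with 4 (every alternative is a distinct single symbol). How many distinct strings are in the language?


First group: 4 alternatives
Second group: 4 alternatives
Concatenation: each choice from group 1 pairs with each from group 2
Total = 4 x 4 = 16

16


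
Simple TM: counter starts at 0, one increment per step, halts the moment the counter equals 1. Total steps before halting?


Counter starts at 0. Counting sequence:
  Step 1: counter = 1
Counter reached 1 -> halt
Total steps = 1

1


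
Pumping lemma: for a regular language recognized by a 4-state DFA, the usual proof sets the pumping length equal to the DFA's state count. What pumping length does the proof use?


Pumping lemma for regular languages (standard proof):
Take p = |Q|, the number of DFA states.
Any string of length >= |Q| passes through |Q|+1 states while reading its first |Q| symbols,
so by pigeonhole some state repeats, giving the loop that can be pumped.
Here |Q| = 4
Therefore the proof uses p = 4

4


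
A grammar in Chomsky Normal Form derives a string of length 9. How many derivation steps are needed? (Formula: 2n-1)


Chomsky Normal Form derivation:
String length n = 9
Each step either:
  - Splits a nonterminal into two (n-1 such steps)
  - Converts a nonterminal to terminal (n such steps)
Total = (n-1) + n = 2n - 1
= 2(9) - 1
= 18 - 1
= 17

17


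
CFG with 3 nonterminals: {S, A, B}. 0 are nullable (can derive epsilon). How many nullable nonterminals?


Nonterminals: {S, A, B}
A nonterminal is nullable if it can derive epsilon
Counting nullable nonterminals: 0
Total nullable = 0

0


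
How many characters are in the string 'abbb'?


String: 'abbb'
Counting characters:
  'a' appears 1 time(s)
  'b' appears 3 time(s)
Total length = 1 + 3 = 4

4


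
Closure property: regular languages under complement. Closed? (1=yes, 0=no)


Regular languages are closed under:
- Union (DFA product construction)
- Intersection (DFA product construction)
- Complement (swap accept/reject states)
- Concatenation (NFA construction)
- Kleene star (NFA construction)
complement is in this list
Therefore: closed

1


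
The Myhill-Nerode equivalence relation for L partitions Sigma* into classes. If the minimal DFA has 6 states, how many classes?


Myhill-Nerode theorem:
Number of equivalence classes = number of states in minimal DFA
Minimal DFA states = 6
Therefore equivalence classes = 6

6


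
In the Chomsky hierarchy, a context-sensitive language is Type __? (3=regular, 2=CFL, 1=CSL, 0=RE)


Chomsky hierarchy levels:
  Type 3: Regular (DFA/NFA/regex)
  Type 2: Context-free (PDA)
  Type 1: Context-sensitive
  Type 0: Recursively enumerable (TM)
'context-sensitive' corresponds to Type 1

1


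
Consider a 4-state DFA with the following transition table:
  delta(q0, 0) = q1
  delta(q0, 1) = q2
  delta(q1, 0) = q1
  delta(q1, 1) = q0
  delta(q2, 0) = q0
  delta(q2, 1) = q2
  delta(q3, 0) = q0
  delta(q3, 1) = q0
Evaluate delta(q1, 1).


Looking up transition function:
delta(q1, 1) in the table
Row: q1, Column: 1
Result: q0

q0


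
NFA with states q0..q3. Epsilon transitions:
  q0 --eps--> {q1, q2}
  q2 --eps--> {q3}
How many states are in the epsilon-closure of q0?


Starting from q0
Initialize closure = {q0}
Follow epsilon from q0 -> add q1
Follow epsilon from q0 -> add q2
Follow epsilon from q2 -> add q3
Final closure: {q0, q1, q2, q3}
Size = 4

4


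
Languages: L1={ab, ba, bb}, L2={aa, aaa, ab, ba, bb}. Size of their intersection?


L1 = {ab, ba, bb}
L2 = {aa, aaa, ab, ba, bb}
Checking each string in L1 against L2:
  'ab': in L2? Yes
  'ba': in L2? Yes
  'bb': in L2? Yes
Intersection = {ab, ba, bb}
|L1 ∩ L2| = 3

3


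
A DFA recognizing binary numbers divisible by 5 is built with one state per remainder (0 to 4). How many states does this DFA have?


Divisibility by 5 is tracked via the remainder mod 5: 0, 1, ..., 4
The construction assigns one state to each remainder
Number of remainders = 5

5


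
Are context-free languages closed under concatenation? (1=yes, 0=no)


CFL closure properties:
  Closed under: union, concatenation, Kleene star
  NOT closed under: intersection, complement
Operation 'concatenation' is in closed list -> Yes (closed)

1


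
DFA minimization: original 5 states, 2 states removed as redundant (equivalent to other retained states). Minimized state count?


Original DFA: 5 states
Redundant states removed: 2
Minimized states = original - removed
= 5 - 2
= 3

3


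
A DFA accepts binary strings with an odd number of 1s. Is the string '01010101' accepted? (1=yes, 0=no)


DFA has 2 states: q_even (start, accept=no) and q_odd
Processing string '01010101' character by character:
  Position 0: read '0', 1-count=0 -> q_even (no change)
  Position 1: read '1', 1-count=1 -> q_odd
  Position 2: read '0', 1-count=1 -> q_odd (no change)
  Position 3: read '1', 1-count=2 -> q_even
  Position 4: read '0', 1-count=2 -> q_even (no change)
  Position 5: read '1', 1-count=3 -> q_odd
  Position 6: read '0', 1-count=3 -> q_odd (no change)
  Position 7: read '1', 1-count=4 -> q_even
Final state: q_even, total 1s = 4 (even); the DFA requires an odd count -> reject

0


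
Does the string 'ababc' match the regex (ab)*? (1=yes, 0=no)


Pattern: (ab)*
String: 'ababc'
Pattern requires: zero or more repetitions of 'ab'
Length 5 is odd -> cannot be (ab)* -> no match
Result: 0

0


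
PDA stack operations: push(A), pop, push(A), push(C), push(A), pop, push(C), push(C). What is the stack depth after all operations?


Tracing stack operations:
  push(A) -> stack = [A], depth=1
  pop -> removed A, stack = [], depth=0
  push(A) -> stack = [A], depth=1
  push(C) -> stack = [A,C], depth=2
  push(A) -> stack = [A,C,A], depth=3
  pop -> removed A, stack = [A,C], depth=2
  push(C) -> stack = [A,C,C], depth=3
  push(C) -> stack = [A,C,C,C], depth=4
Final depth = 4

4


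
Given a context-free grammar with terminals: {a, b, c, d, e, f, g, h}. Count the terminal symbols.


Terminal symbols: a, b, c, d, e, f, g, h
Counting each: a (#1), b (#2), c (#3), d (#4), e (#5), f (#6), g (#7), h (#8)
Total = 8

8


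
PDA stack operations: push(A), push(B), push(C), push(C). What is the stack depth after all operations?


Tracing stack operations:
  push(A) -> stack = [A], depth=1
  push(B) -> stack = [A,B], depth=2
  push(C) -> stack = [A,B,C], depth=3
  push(C) -> stack = [A,B,C,C], depth=4
Final depth = 4

4


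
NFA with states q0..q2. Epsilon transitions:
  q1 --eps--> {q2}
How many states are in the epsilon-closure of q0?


Starting from q0
Initialize closure = {q0}
q0 has no outgoing epsilon transitions -> nothing to add
Final closure: {q0}
Size = 1

1


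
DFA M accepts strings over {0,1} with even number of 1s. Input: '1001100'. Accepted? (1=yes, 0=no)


DFA has 2 states: q_even (start, accept=yes) and q_odd
Processing string '1001100' character by character:
  Position 0: read '1', 1-count=1 -> q_odd
  Position 1: read '0', 1-count=1 -> q_odd (no change)
  Position 2: read '0', 1-count=1 -> q_odd (no change)
  Position 3: read '1', 1-count=2 -> q_even
  Position 4: read '1', 1-count=3 -> q_odd
  Position 5: read '0', 1-count=3 -> q_odd (no change)
  Position 6: read '0', 1-count=3 -> q_odd (no change)
Final state: q_odd, total 1s = 3 (odd); the DFA requires an even count -> reject

0


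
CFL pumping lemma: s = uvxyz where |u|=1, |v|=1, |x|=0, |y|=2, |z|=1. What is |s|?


|s| = |u| + |v| + |x| + |y| + |z|
= 1 + 1 + 0 + 2 + 1
= 2 + 0 + 3
= 2 + 3
= 5

5


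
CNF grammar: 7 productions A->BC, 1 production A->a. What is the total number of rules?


CNF allows two rule forms:
  A -> BC (binary): 7 rules
  A -> a (terminal): 1 rule
Total = 7 + 1 = 8

8


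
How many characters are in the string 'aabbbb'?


String: 'aabbbb'
Counting characters:
  'a' appears 2 time(s)
  'b' appears 4 time(s)
Total length = 2 + 4 = 6

6


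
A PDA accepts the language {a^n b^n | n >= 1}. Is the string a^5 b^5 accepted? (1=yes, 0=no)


Language requires equal numbers of a's and b's
PDA pushes for each 'a', pops for each 'b'
Number of a's = 5
Number of b's = 5
5 == 5 -> Accept

1


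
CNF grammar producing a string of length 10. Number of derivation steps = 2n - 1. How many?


Chomsky Normal Form derivation:
String length n = 10
Each step either:
  - Splits a nonterminal into two (n-1 such steps)
  - Converts a nonterminal to terminal (n such steps)
Total = (n-1) + n = 2n - 1
= 2(10) - 1
= 20 - 1
= 19

19


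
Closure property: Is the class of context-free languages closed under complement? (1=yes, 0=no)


CFL closure properties:
  Closed under: union, concatenation, Kleene star
  NOT closed under: intersection, complement
Operation 'complement' is in not-closed list -> No (not closed)

0


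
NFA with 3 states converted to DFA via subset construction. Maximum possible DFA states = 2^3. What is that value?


NFA has 3 states
Subset construction: each DFA state = subset of NFA states
Maximum subsets = 2^3
2^3 = 8

8


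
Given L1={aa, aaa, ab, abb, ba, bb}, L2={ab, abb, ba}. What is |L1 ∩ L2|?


L1 = {aa, aaa, ab, abb, ba, bb}
L2 = {ab, abb, ba}
Checking each string in L1 against L2:
  'aa': in L2? No
  'aaa': in L2? No
  'ab': in L2? Yes
  'abb': in L2? Yes
  'ba': in L2? Yes
  'bb': in L2? No
Intersection = {ab, abb, ba}
|L1 ∩ L2| = 3

3


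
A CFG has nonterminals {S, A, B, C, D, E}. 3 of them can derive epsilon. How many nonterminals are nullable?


Nonterminals: {S, A, B, C, D, E}
A nonterminal is nullable if it can derive epsilon
Counting nullable nonterminals: 3
Total nullable = 3

3


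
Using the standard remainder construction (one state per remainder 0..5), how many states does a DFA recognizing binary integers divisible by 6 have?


Divisibility by 6 is tracked via the remainder mod 6: 0, 1, ..., 5
The construction assigns one state to each remainder
Number of remainders = 6

6


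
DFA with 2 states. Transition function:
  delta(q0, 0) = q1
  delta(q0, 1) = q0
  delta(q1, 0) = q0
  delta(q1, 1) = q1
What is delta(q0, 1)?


Looking up transition function:
delta(q0, 1) in the table
Row: q0, Column: 1
Result: q0

q0


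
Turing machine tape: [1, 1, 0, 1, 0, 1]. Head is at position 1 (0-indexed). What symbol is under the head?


Tape: [1, 1, 0, 1, 0, 1]
Positions: 0 1 2 3 4 5
Values:    1 1 0 1 0 1
Head at position 1
tape[1] = 1

1


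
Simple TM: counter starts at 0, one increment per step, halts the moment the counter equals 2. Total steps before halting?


Counter starts at 0. Counting sequence:
  Step 1: counter = 1
  Step 2: counter = 2
Counter reached 2 -> halt
Total steps = 2

2


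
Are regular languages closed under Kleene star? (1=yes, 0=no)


Regular languages are closed under:
- Union (DFA product construction)
- Intersection (DFA product construction)
- Complement (swap accept/reject states)
- Concatenation (NFA construction)
- Kleene star (NFA construction)
Kleene star is in this list
Therefore: closed

1
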